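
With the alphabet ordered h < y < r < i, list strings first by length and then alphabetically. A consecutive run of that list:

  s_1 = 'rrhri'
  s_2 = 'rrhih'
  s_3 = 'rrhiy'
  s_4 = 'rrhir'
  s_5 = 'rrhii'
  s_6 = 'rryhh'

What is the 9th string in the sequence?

rryhi

Continuing the enumeration 3 steps past rryhh: rryhh → rryhy → rryhr → (answer).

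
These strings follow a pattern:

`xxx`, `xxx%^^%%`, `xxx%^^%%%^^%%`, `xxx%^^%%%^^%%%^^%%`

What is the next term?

xxx%^^%%%^^%%%^^%%%^^%%

Each term is the previous one with %^^%% appended.
One more step from xxx%^^%%%^^%%%^^%% gives the answer.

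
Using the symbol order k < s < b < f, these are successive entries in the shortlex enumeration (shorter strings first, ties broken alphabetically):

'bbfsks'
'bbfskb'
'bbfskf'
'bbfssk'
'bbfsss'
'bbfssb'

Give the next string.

bbfssf

Treat bbfssb as a base-4 numeral over the given alphabet and add one, carrying through any trailing f's.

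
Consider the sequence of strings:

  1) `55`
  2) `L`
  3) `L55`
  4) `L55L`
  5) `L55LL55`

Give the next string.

L55LL55L55L

This is a Fibonacci-style word recurrence s(k) = s(k−1)·s(k−2): e.g. L·55 = L55.
The next term joins L55LL55 and L55L.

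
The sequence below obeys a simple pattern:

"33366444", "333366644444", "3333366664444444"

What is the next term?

Term n consists of n+1 3's, followed by n 6's, followed by 2n-1 4's, where the shown terms are n = 2, 3, 4.
At n = 5 the blocks have lengths 6, 5, 9.

33333366666444444444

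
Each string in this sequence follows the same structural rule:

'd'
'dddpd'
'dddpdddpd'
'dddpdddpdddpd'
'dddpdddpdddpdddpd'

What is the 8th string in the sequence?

dddpdddpdddpdddpdddpdddpdddpd

Each term is the previous one with dddp prepended.
From dddpdddpdddpdddpd, 3 further steps: dddpdddpdddpdddpd → dddpdddpdddpdddpdddpd → dddpdddpdddpdddpdddpdddpd → (answer).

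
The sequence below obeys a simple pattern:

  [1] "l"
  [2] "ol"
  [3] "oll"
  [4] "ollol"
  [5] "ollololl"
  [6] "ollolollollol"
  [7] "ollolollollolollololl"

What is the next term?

From term 3 onward, concatenate the last term with the second-to-last: ol·l = oll, oll·ol = ollol, …
The next term joins ollolollollolollololl and ollolollollol.

ollolollollolollolollollolollollol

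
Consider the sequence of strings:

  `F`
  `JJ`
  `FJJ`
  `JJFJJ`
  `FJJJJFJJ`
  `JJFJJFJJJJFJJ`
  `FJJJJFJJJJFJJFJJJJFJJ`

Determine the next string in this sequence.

JJFJJFJJJJFJJFJJJJFJJJJFJJFJJJJFJJ

From term 3 onward, concatenate the second-to-last term with the last: F·JJ = FJJ, JJ·FJJ = JJFJJ, …
Continuing: JJFJJFJJJJFJJ · FJJJJFJJJJFJJFJJJJFJJ gives term 8.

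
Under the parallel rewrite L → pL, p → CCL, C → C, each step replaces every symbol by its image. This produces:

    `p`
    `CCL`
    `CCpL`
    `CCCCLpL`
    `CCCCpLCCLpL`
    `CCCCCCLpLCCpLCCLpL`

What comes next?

CCCCCCpLCCLpLCCCCLpLCCpLCCLpL

φ(CCCCCCLpLCCpLCCLpL) expands symbol-by-symbol to C C C C C C pL CCL pL C C CCL pL C C pL CCL pL; joining the 18 pieces gives the next term.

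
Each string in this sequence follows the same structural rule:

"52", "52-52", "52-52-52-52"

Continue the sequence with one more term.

Each string is two copies of the previous one joined by '-'.
Doubling 52-52-52-52 with '-' between the halves:

52-52-52-52-52-52-52-52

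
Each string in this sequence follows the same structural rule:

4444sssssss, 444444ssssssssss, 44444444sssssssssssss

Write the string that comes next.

Each string has the form 4^{2n} s^{3n+1}, where the shown terms are n = 2, 3, 4.
Setting n = 5 gives 10, 16 characters in each block.

4444444444ssssssssssssssss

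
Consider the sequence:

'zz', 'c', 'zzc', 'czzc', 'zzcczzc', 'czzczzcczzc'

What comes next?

zzcczzcczzczzcczzc

This is a Fibonacci-style word recurrence s(k) = s(k−2)·s(k−1): e.g. zz·c = zzc.
So term 7 is zzcczzc·czzczzcczzc.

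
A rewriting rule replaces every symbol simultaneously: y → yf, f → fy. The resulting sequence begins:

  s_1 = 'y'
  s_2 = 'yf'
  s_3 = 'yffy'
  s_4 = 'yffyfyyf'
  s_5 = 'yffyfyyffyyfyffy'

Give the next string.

yffyfyyffyyfyffyfyyfyffyyffyfyyf

φ(yffyfyyffyyfyffy) expands symbol-by-symbol to yf fy fy yf fy yf yf fy fy yf yf fy yf fy fy yf; joining the 16 pieces gives the next term.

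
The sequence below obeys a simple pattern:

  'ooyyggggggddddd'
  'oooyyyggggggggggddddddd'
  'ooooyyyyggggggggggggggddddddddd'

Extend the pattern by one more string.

Reading off run lengths: o runs 2, 3, 4; y runs 2, 3, 4; g runs 6, 10, 14; d runs 5, 7, 9 — each is linear in n, where the shown terms are n = 2, 3, 4.
At n = 5 the blocks have lengths 5, 5, 18, 11.

oooooyyyyyggggggggggggggggggddddddddddd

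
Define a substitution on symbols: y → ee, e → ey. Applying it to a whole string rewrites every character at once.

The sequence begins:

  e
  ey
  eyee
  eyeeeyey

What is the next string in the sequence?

Rewriting each symbol of eyeeeyey: e→ey, y→ee, e→ey, e→ey, e→ey, y→ee, e→ey, y→ee, which concatenates to ey ee ey ey ey ee ey ee.

eyeeeyeyeyeeeyee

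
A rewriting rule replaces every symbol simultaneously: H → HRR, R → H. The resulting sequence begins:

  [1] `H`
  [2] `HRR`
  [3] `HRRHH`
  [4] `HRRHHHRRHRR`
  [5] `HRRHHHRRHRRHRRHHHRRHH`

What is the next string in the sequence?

HRRHHHRRHRRHRRHHHRRHHHRRHHHRRHRRHRRHHHRRHRR

φ(HRRHHHRRHRRHRRHHHRRHH) expands symbol-by-symbol to HRR H H HRR HRR HRR H H HRR H H HRR H H HRR HRR HRR H H HRR HRR; joining the 21 pieces gives the next term.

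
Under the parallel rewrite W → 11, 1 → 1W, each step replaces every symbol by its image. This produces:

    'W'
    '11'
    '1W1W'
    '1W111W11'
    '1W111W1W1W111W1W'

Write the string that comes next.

Replace each of the 16 characters of 1W111W1W1W111W1W in place — 1W 11 1W 1W 1W 11 1W 11 1W 11 1W 1W 1W 11 1W 11 — and concatenate.

1W111W1W1W111W111W111W1W1W111W11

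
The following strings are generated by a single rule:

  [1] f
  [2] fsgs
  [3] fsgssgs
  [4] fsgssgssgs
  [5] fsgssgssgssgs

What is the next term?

The strings grow by a fixed suffix sgs each time.
Applying this once more to fsgssgssgssgs:

fsgssgssgssgssgs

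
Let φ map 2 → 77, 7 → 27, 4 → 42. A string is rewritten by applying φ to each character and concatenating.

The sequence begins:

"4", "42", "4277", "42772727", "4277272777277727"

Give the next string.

42772727772777272727772727277727

φ(4277272777277727) expands symbol-by-symbol to 42 77 27 27 77 27 77 27 27 27 77 27 27 27 77 27; joining the 16 pieces gives the next term.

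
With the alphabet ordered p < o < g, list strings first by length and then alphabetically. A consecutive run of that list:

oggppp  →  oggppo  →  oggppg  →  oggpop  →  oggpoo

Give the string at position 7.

Advancing 2 positions from oggpoo through oggpoo → oggpog reaches term 7.

oggpgp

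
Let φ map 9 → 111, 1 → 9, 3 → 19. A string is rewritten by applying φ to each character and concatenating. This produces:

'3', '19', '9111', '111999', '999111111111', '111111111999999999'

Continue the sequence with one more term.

999999999111111111111111111111111111

Replace each of the 18 characters of 111111111999999999 in place — 9 9 9 9 9 9 9 9 9 111 111 111 111 111 111 111 111 111 — and concatenate.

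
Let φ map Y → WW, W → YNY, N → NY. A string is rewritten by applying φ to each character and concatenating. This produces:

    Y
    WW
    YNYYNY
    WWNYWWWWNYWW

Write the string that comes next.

YNYYNYNYWWYNYYNYYNYYNYNYWWYNYYNY

Expanding WWNYWWWWNYWW: W→YNY, W→YNY, N→NY, Y→WW, W→YNY, W→YNY, W→YNY, W→YNY, N→NY, Y→WW, W→YNY, W→YNY. Concatenated: YNY YNY NY WW YNY YNY YNY YNY NY WW YNY YNY.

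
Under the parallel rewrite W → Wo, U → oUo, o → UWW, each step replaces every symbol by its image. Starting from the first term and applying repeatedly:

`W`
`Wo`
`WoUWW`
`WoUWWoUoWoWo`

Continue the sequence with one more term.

Apply φ to WoUWWoUoWoWo symbol by symbol: W→Wo, o→UWW, U→oUo, W→Wo, W→Wo, o→UWW, U→oUo, o→UWW, W→Wo, o→UWW, W→Wo, o→UWW; joined: Wo UWW oUo Wo Wo UWW oUo UWW Wo UWW Wo UWW.

WoUWWoUoWoWoUWWoUoUWWWoUWWWoUWW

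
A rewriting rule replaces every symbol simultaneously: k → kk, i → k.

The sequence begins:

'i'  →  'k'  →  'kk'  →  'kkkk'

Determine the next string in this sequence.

kkkkkkkk

Apply φ to kkkk symbol by symbol: k→kk, k→kk, k→kk, k→kk; joined: kk kk kk kk.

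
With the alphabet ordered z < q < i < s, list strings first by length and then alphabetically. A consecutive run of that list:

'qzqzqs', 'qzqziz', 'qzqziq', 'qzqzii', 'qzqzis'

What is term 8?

qzqzsi

Advancing 3 positions from qzqzis through qzqzis → qzqzsz → qzqzsq reaches term 8.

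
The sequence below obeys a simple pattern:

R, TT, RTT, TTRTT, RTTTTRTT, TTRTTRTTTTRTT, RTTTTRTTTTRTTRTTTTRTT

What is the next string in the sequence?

From term 3 onward, concatenate the second-to-last term with the last: R·TT = RTT, TT·RTT = TTRTT, …
The next term joins TTRTTRTTTTRTT and RTTTTRTTTTRTTRTTTTRTT.

TTRTTRTTTTRTTRTTTTRTTTTRTTRTTTTRTT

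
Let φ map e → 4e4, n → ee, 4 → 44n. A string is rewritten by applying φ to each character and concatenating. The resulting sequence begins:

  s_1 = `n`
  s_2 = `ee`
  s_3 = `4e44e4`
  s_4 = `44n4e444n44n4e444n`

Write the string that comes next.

Applying the rule to each of the 18 symbols of 44n4e444n44n4e444n gives the pieces 44n 44n ee 44n 4e4 44n 44n 44n ee 44n 44n ee 44n 4e4 44n 44n 44n ee, which concatenate to the answer.

44n44nee44n4e444n44n44nee44n44nee44n4e444n44n44nee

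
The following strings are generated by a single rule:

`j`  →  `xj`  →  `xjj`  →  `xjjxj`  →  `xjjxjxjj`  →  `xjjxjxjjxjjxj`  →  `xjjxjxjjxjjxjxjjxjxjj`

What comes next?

xjjxjxjjxjjxjxjjxjxjjxjjxjxjjxjjxj

Each term (from the third on) is the previous term followed by the one before it: term 3 = xj·j = xjj.
Continuing: xjjxjxjjxjjxjxjjxjxjj · xjjxjxjjxjjxj gives term 8.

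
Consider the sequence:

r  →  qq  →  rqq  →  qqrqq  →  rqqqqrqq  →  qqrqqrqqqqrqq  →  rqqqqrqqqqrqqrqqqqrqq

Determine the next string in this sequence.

qqrqqrqqqqrqqrqqqqrqqqqrqqrqqqqrqq

This is a Fibonacci-style word recurrence s(k) = s(k−2)·s(k−1): e.g. r·qq = rqq.
Continuing: qqrqqrqqqqrqq · rqqqqrqqqqrqqrqqqqrqq gives term 8.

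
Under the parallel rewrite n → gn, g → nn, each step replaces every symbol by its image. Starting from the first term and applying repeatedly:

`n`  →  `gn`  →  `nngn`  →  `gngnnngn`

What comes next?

Rewriting each symbol of gngnnngn: g→nn, n→gn, g→nn, n→gn, n→gn, n→gn, g→nn, n→gn, which concatenates to nn gn nn gn gn gn nn gn.

nngnnngngngnnngn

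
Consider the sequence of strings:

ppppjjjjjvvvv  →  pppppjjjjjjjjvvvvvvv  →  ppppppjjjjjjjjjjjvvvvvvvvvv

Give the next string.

Each string has the form p^{n+2} j^{3n-1} v^{3n-2}, where the shown terms are n = 2, 3, 4.
At n = 5 the blocks have lengths 7, 14, 13.

pppppppjjjjjjjjjjjjjjvvvvvvvvvvvvv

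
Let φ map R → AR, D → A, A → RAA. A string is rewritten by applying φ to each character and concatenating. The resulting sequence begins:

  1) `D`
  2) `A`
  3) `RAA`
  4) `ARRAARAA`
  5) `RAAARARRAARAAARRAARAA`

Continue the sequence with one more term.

Replace each of the 21 characters of RAAARARRAARAAARRAARAA in place — AR RAA RAA RAA AR RAA AR AR RAA RAA AR RAA RAA RAA AR AR RAA RAA AR RAA RAA — and concatenate.

ARRAARAARAAARRAAARARRAARAAARRAARAARAAARARRAARAAARRAARAA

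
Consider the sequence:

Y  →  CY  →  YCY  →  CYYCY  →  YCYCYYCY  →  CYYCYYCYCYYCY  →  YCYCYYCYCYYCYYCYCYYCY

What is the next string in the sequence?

From term 3 onward, concatenate the second-to-last term with the last: Y·CY = YCY, CY·YCY = CYYCY, …
So term 8 is CYYCYYCYCYYCY·YCYCYYCYCYYCYYCYCYYCY.

CYYCYYCYCYYCYYCYCYYCYCYYCYYCYCYYCY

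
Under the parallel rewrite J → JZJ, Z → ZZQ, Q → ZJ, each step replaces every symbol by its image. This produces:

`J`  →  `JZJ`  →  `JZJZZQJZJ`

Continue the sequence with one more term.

JZJZZQJZJZZQZZQZJJZJZZQJZJ

Rewriting each symbol of JZJZZQJZJ: J→JZJ, Z→ZZQ, J→JZJ, Z→ZZQ, Z→ZZQ, Q→ZJ, J→JZJ, Z→ZZQ, J→JZJ, which concatenates to JZJ ZZQ JZJ ZZQ ZZQ ZJ JZJ ZZQ JZJ.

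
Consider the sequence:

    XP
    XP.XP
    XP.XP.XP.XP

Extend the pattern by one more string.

Each string is two copies of the previous one joined by '.'.
One more doubling of XP.XP.XP.XP gives the answer.

XP.XP.XP.XP.XP.XP.XP.XP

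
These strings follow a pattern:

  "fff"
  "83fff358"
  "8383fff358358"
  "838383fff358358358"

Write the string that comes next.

Each term wraps the previous one in 83 on the left and 358 on the right.
One more step from 838383fff358358358 gives the answer.

83838383fff358358358358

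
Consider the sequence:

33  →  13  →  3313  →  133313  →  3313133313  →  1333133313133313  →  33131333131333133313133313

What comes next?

From term 3 onward, concatenate the second-to-last term with the last: 33·13 = 3313, 13·3313 = 133313, …
Continuing: 1333133313133313 · 33131333131333133313133313 gives term 8.

133313331313331333131333131333133313133313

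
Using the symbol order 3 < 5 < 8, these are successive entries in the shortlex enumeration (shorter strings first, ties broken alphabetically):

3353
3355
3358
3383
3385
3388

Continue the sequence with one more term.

3533

Treat 3388 as a base-3 numeral over the given alphabet and add one, carrying through any trailing 8's.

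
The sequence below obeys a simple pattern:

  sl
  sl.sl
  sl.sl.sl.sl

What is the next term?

s(k+1) = s(k)·.·s(k) — each term doubles the last with '.' between the halves.
Doubling sl.sl.sl.sl with '.' between the halves:

sl.sl.sl.sl.sl.sl.sl.sl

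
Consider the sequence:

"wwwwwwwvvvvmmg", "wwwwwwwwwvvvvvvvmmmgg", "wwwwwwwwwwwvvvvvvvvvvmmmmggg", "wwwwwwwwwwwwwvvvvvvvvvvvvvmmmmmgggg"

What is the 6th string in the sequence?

wwwwwwwwwwwwwwwwwvvvvvvvvvvvvvvvvvvvmmmmmmmgggggg

Reading off run lengths: w runs 7, 9, 11, 13; v runs 4, 7, 10, 13; m runs 2, 3, 4, 5; g runs 1, 2, 3, 4 — each is linear in n, where the shown terms are n = 2, 3, 4, 5.
At n = 7 the blocks have lengths 17, 19, 7, 6.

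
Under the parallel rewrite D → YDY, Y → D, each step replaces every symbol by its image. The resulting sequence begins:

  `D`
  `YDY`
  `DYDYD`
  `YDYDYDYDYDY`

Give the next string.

DYDYDYDYDYDYDYDYDYDYD

Rewriting each symbol of YDYDYDYDYDY: Y→D, D→YDY, Y→D, D→YDY, Y→D, D→YDY, Y→D, D→YDY, Y→D, D→YDY, Y→D, which concatenates to D YDY D YDY D YDY D YDY D YDY D.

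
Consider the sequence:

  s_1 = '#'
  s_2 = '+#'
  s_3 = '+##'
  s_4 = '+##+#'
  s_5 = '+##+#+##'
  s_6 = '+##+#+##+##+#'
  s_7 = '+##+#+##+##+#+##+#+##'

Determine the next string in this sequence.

This is a Fibonacci-style word recurrence s(k) = s(k−1)·s(k−2): e.g. +#·# = +##.
So term 8 is +##+#+##+##+#+##+#+##·+##+#+##+##+#.

+##+#+##+##+#+##+#+##+##+#+##+##+#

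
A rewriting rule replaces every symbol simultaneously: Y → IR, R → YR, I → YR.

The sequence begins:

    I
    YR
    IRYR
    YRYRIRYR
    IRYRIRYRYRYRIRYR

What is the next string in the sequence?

YRYRIRYRYRYRIRYRIRYRIRYRYRYRIRYR

φ(IRYRIRYRYRYRIRYR) expands symbol-by-symbol to YR YR IR YR YR YR IR YR IR YR IR YR YR YR IR YR; joining the 16 pieces gives the next term.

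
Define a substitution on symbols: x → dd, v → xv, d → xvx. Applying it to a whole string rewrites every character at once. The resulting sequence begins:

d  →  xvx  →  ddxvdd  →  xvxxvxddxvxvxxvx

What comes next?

ddxvddddxvddxvxxvxddxvddxvddddxvdd

φ(xvxxvxddxvxvxxvx) expands symbol-by-symbol to dd xv dd dd xv dd xvx xvx dd xv dd xv dd dd xv dd; joining the 16 pieces gives the next term.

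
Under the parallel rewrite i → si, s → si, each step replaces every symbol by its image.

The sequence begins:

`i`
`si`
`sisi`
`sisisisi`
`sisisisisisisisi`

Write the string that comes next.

sisisisisisisisisisisisisisisisi

φ(sisisisisisisisi) expands symbol-by-symbol to si si si si si si si si si si si si si si si si; joining the 16 pieces gives the next term.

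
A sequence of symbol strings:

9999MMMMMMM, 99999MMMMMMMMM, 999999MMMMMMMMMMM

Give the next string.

The n-th term is n+1 9's then 2n+1 M's, where the shown terms are n = 3, 4, 5.
Setting n = 6 gives 7, 13 characters in each block.

9999999MMMMMMMMMMMMM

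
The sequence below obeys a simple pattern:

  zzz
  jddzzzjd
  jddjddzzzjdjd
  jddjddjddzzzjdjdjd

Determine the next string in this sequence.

Every step adds jdd to the front and jd to the end of the previous string.
Applying this once more to jddjddjddzzzjdjdjd:

jddjddjddjddzzzjdjdjdjd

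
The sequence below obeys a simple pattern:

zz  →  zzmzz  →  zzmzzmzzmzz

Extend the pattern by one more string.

s(k+1) = s(k)·m·s(k) — each term doubles the last with 'm' between the halves.
So the next term is two copies of zzmzzmzzmzz with 'm' between the halves.

zzmzzmzzmzzmzzmzzmzzmzz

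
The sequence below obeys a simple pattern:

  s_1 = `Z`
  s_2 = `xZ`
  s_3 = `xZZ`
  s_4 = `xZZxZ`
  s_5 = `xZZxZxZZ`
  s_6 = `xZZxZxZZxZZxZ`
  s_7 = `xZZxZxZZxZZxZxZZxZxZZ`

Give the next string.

This is a Fibonacci-style word recurrence s(k) = s(k−1)·s(k−2): e.g. xZ·Z = xZZ.
So term 8 is xZZxZxZZxZZxZxZZxZxZZ·xZZxZxZZxZZxZ.

xZZxZxZZxZZxZxZZxZxZZxZZxZxZZxZZxZ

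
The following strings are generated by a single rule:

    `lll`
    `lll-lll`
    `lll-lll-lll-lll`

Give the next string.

Each string is two copies of the previous one joined by '-'.
Doubling lll-lll-lll-lll with '-' between the halves:

lll-lll-lll-lll-lll-lll-lll-lll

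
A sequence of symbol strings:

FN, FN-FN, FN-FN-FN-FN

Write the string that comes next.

FN-FN-FN-FN-FN-FN-FN-FN

s(k+1) = s(k)·-·s(k) — each term doubles the last with '-' between the halves.
So the next term is two copies of FN-FN-FN-FN with '-' between the halves.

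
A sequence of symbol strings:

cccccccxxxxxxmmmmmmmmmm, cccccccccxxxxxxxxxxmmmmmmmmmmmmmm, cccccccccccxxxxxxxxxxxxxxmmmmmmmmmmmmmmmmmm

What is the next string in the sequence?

cccccccccccccxxxxxxxxxxxxxxxxxxmmmmmmmmmmmmmmmmmmmmmm

Each string has the form c^{2n+3} x^{4n-2} m^{4n+2}, where the shown terms are n = 2, 3, 4.
For the next term, n = 5, so the run lengths are 13, 18, 22.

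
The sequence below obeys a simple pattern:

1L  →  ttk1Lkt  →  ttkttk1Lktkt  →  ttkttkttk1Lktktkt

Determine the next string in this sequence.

Every step adds ttk to the front and kt to the end of the previous string.
Applying this once more to ttkttkttk1Lktktkt:

ttkttkttkttk1Lktktktkt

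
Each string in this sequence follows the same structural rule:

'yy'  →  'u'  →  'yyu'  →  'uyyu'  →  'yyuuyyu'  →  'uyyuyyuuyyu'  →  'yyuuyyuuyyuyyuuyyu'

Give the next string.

uyyuyyuuyyuyyuuyyuuyyuyyuuyyu

Each term (from the third on) is the two preceding terms concatenated in order: term 3 = yy·u = yyu.
Continuing: uyyuyyuuyyu · yyuuyyuuyyuyyuuyyu gives term 8.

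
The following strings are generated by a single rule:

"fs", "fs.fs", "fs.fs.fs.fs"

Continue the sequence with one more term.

Each string is two copies of the previous one joined by '.'.
One more doubling of fs.fs.fs.fs gives the answer.

fs.fs.fs.fs.fs.fs.fs.fs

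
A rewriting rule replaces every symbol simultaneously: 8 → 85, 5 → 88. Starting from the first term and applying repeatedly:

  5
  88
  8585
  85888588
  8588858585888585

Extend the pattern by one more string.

Applying the rule to each of the 16 symbols of 8588858585888585 gives the pieces 85 88 85 85 85 88 85 88 85 88 85 85 85 88 85 88, which concatenate to the answer.

85888585858885888588858585888588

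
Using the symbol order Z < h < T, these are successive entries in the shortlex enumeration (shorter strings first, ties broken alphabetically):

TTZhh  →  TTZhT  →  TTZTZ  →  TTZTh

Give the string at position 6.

TThZZ

Stepping forward 2 times from TTZTh: TTZTh → TTZTT, then the target.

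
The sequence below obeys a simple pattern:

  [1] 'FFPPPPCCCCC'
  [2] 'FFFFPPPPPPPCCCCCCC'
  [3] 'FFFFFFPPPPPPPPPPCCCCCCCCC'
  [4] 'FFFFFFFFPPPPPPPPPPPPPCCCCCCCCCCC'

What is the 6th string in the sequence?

FFFFFFFFFFFFPPPPPPPPPPPPPPPPPPPCCCCCCCCCCCCCCC

The n-th term is 2n F's then 3n+1 P's then 2n+3 C's (n = 1, 2, …).
For term 6, n = 6, so the run lengths are 12, 19, 15.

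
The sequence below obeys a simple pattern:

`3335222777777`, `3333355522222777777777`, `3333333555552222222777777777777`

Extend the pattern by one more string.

Term n consists of 2n+1 3's, followed by 2n-1 5's, followed by 2n+1 2's, followed by 3n+3 7's (n = 1, 2, …).
For the next term, n = 4, so the run lengths are 9, 7, 9, 15.

3333333335555555222222222777777777777777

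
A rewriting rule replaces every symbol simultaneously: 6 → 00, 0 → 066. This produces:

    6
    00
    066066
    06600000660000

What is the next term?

Rewriting the 14 symbols of 06600000660000 one by one yields 066 00 00 066 066 066 066 066 00 00 066 066 066 066; concatenated:

06600000660660660660660000066066066066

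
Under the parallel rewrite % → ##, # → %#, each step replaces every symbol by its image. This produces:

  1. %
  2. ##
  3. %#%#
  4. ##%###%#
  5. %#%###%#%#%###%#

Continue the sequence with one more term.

Rewriting the 16 symbols of %#%###%#%#%###%# one by one yields ## %# ## %# %# %# ## %# ## %# ## %# %# %# ## %#; concatenated:

##%###%#%#%###%###%###%#%#%###%#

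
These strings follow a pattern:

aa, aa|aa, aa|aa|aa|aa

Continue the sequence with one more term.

Each string is two copies of the previous one joined by '|'.
Doubling aa|aa|aa|aa with '|' between the halves:

aa|aa|aa|aa|aa|aa|aa|aa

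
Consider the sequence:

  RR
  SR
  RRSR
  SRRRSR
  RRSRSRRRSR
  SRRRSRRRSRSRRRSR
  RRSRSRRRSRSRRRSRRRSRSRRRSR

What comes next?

SRRRSRRRSRSRRRSRRRSRSRRRSRSRRRSRRRSRSRRRSR

This is a Fibonacci-style word recurrence s(k) = s(k−2)·s(k−1): e.g. RR·SR = RRSR.
So term 8 is SRRRSRRRSRSRRRSR·RRSRSRRRSRSRRRSRRRSRSRRRSR.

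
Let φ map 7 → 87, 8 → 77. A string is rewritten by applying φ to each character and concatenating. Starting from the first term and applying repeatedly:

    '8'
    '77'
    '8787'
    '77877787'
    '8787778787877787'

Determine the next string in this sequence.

77877787878777877787778787877787

φ(8787778787877787) expands symbol-by-symbol to 77 87 77 87 87 87 77 87 77 87 77 87 87 87 77 87; joining the 16 pieces gives the next term.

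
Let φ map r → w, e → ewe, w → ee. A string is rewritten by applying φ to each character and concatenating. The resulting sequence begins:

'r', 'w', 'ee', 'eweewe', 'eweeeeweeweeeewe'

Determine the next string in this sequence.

φ(eweeeeweeweeeewe) expands symbol-by-symbol to ewe ee ewe ewe ewe ewe ee ewe ewe ee ewe ewe ewe ewe ee ewe; joining the 16 pieces gives the next term.

eweeeeweeweeweeweeeeweeweeeeweeweeweeweeeewe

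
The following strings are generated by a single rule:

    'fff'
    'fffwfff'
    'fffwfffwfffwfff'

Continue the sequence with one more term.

s(k+1) = s(k)·w·s(k) — each term doubles the last with 'w' between the halves.
One more doubling of fffwfffwfffwfff gives the answer.

fffwfffwfffwfffwfffwfffwfffwfff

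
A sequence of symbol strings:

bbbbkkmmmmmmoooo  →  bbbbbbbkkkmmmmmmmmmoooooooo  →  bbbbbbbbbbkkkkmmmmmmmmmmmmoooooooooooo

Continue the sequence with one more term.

The n-th term is 3n+1 b's then n+1 k's then 3n+3 m's then 4n o's (n = 1, 2, …).
At n = 4 the blocks have lengths 13, 5, 15, 16.

bbbbbbbbbbbbbkkkkkmmmmmmmmmmmmmmmoooooooooooooooo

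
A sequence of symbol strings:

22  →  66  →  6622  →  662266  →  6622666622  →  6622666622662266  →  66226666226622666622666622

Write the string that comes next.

This is a Fibonacci-style word recurrence s(k) = s(k−1)·s(k−2): e.g. 66·22 = 6622.
So term 8 is 66226666226622666622666622·6622666622662266.

662266662266226666226666226622666622662266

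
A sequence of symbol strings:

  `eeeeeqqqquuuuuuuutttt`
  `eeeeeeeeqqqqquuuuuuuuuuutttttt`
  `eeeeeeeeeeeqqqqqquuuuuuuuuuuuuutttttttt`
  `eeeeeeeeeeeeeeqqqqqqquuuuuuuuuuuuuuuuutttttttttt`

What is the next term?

eeeeeeeeeeeeeeeeeqqqqqqqquuuuuuuuuuuuuuuuuuuutttttttttttt

Reading off run lengths: e runs 5, 8, 11, 14; q runs 4, 5, 6, 7; u runs 8, 11, 14, 17; t runs 4, 6, 8, 10 — each is linear in n, where the shown terms are n = 2, 3, 4, 5.
At n = 6 the blocks have lengths 17, 8, 20, 12.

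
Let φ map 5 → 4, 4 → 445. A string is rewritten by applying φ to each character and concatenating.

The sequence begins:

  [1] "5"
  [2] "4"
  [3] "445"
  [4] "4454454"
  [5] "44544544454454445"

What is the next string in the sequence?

44544544454454445445445444544544454454454

φ(44544544454454445) expands symbol-by-symbol to 445 445 4 445 445 4 445 445 445 4 445 445 4 445 445 445 4; joining the 17 pieces gives the next term.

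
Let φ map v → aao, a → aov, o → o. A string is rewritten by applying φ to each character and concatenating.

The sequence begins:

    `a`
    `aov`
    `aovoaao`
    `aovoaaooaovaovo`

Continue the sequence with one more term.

Rewriting the 15 symbols of aovoaaooaovaovo one by one yields aov o aao o aov aov o o aov o aao aov o aao o; concatenated:

aovoaaooaovaovooaovoaaoaovoaaoo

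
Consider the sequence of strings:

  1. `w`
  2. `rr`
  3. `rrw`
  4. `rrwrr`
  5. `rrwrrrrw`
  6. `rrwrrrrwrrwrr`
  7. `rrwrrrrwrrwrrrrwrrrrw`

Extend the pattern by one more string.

This is a Fibonacci-style word recurrence s(k) = s(k−1)·s(k−2): e.g. rr·w = rrw.
The next term joins rrwrrrrwrrwrrrrwrrrrw and rrwrrrrwrrwrr.

rrwrrrrwrrwrrrrwrrrrwrrwrrrrwrrwrr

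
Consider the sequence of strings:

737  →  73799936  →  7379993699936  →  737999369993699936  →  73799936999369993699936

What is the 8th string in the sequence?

The strings grow by a fixed suffix 99936 each time.
From 73799936999369993699936, 3 further steps: 73799936999369993699936 → 7379993699936999369993699936 → 737999369993699936999369993699936 → (answer).

73799936999369993699936999369993699936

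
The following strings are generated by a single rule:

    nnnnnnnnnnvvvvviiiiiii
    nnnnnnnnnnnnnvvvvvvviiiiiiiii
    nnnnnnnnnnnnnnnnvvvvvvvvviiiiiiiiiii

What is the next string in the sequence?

nnnnnnnnnnnnnnnnnnnvvvvvvvvvvviiiiiiiiiiiii

Each string has the form n^{3n+1} v^{2n-1} i^{2n+1}, where the shown terms are n = 3, 4, 5.
At n = 6 the blocks have lengths 19, 11, 13.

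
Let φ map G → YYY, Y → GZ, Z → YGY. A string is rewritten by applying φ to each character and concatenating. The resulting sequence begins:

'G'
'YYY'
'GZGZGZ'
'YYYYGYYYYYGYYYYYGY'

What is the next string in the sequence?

Replace each of the 18 characters of YYYYGYYYYYGYYYYYGY in place — GZ GZ GZ GZ YYY GZ GZ GZ GZ GZ YYY GZ GZ GZ GZ GZ YYY GZ — and concatenate.

GZGZGZGZYYYGZGZGZGZGZYYYGZGZGZGZGZYYYGZ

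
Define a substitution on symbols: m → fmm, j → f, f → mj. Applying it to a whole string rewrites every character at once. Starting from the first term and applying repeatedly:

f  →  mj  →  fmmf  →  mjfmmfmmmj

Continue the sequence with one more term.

fmmfmjfmmfmmmjfmmfmmfmmf

Expanding mjfmmfmmmj: m→fmm, j→f, f→mj, m→fmm, m→fmm, f→mj, m→fmm, m→fmm, m→fmm, j→f. Concatenated: fmm f mj fmm fmm mj fmm fmm fmm f.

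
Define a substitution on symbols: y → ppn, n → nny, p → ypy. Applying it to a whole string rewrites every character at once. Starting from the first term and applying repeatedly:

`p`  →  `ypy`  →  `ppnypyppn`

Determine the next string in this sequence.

ypyypynnyppnypyppnypyypynny

Apply φ to ppnypyppn symbol by symbol: p→ypy, p→ypy, n→nny, y→ppn, p→ypy, y→ppn, p→ypy, p→ypy, n→nny; joined: ypy ypy nny ppn ypy ppn ypy ypy nny.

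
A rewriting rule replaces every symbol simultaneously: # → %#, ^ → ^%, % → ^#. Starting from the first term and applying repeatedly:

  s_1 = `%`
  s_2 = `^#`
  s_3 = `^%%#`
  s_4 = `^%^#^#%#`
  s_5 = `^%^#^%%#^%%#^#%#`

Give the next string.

Applying the rule to each of the 16 symbols of ^%^#^%%#^%%#^#%# gives the pieces ^% ^# ^% %# ^% ^# ^# %# ^% ^# ^# %# ^% %# ^# %#, which concatenate to the answer.

^%^#^%%#^%^#^#%#^%^#^#%#^%%#^#%#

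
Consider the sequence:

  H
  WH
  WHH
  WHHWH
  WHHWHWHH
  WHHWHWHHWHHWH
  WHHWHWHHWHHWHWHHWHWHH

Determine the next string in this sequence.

This is a Fibonacci-style word recurrence s(k) = s(k−1)·s(k−2): e.g. WH·H = WHH.
The next term joins WHHWHWHHWHHWHWHHWHWHH and WHHWHWHHWHHWH.

WHHWHWHHWHHWHWHHWHWHHWHHWHWHHWHHWH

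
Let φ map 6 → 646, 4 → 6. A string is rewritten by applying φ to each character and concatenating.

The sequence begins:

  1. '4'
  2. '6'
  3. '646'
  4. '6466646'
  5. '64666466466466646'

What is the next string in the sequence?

Replace each of the 17 characters of 64666466466466646 in place — 646 6 646 646 646 6 646 646 6 646 646 6 646 646 646 6 646 — and concatenate.

64666466466466646646664664666466466466646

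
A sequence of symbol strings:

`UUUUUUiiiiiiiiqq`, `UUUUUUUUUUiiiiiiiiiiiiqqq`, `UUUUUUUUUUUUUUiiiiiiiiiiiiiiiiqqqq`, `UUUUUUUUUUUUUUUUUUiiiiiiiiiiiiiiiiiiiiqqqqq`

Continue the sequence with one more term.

UUUUUUUUUUUUUUUUUUUUUUiiiiiiiiiiiiiiiiiiiiiiiiqqqqqq

Term n consists of 4n-2 U's, followed by 4n i's, followed by n q's, where the shown terms are n = 2, 3, 4, 5.
Setting n = 6 gives 22, 24, 6 characters in each block.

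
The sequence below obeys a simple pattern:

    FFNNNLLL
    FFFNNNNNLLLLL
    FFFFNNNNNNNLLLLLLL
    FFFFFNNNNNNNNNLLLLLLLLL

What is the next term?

The n-th term is n F's then 2n-1 N's then 2n-1 L's, where the shown terms are n = 2, 3, 4, 5.
Setting n = 6 gives 6, 11, 11 characters in each block.

FFFFFFNNNNNNNNNNNLLLLLLLLLLL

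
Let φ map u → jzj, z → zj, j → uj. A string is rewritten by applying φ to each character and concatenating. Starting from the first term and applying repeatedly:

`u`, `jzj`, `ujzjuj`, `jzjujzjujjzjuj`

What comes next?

Applying the rule to each of the 14 symbols of jzjujzjujjzjuj gives the pieces uj zj uj jzj uj zj uj jzj uj uj zj uj jzj uj, which concatenate to the answer.

ujzjujjzjujzjujjzjujujzjujjzjuj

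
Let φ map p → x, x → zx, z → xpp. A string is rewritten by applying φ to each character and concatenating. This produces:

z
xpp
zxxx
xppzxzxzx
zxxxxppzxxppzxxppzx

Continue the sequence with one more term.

xppzxzxzxzxxxxppzxzxxxxppzxzxxxxppzx

Applying the rule to each of the 19 symbols of zxxxxppzxxppzxxppzx gives the pieces xpp zx zx zx zx x x xpp zx zx x x xpp zx zx x x xpp zx, which concatenate to the answer.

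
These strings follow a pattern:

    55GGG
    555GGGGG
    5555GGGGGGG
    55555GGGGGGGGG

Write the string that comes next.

The n-th term is n+1 5's then 2n+1 G's (n = 1, 2, …).
For the next term, n = 5, so the run lengths are 6, 11.

555555GGGGGGGGGGG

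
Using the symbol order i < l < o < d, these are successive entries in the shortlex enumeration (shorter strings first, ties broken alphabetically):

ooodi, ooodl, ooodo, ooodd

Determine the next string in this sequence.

Find the rightmost character of ooodd below d, bump it to the next letter, and reset everything to its right to i.

oodii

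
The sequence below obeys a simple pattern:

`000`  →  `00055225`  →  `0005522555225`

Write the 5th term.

00055225552255522555225

Every step adds 55225 to the end: s(k+1) = s(k)·55225.
From 0005522555225, 2 further steps: 0005522555225 → 000552255522555225 → (answer).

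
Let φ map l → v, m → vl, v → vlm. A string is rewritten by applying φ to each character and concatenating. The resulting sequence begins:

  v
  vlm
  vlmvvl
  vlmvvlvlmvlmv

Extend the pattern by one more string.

vlmvvlvlmvlmvvlmvvlvlmvvlvlm

φ(vlmvvlvlmvlmv) expands symbol-by-symbol to vlm v vl vlm vlm v vlm v vl vlm v vl vlm; joining the 13 pieces gives the next term.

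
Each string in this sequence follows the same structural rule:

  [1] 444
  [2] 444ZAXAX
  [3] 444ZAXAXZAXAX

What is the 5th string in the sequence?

Every step adds ZAXAX to the end: s(k+1) = s(k)·ZAXAX.
From 444ZAXAXZAXAX, 2 further steps: 444ZAXAXZAXAX → 444ZAXAXZAXAXZAXAX → (answer).

444ZAXAXZAXAXZAXAXZAXAX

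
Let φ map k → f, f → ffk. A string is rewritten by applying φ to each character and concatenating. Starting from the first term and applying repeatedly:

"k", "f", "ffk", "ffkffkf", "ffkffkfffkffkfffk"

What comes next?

Rewriting the 17 symbols of ffkffkfffkffkfffk one by one yields ffk ffk f ffk ffk f ffk ffk ffk f ffk ffk f ffk ffk ffk f; concatenated:

ffkffkfffkffkfffkffkffkfffkffkfffkffkffkf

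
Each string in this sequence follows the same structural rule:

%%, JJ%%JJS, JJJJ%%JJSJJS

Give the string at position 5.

JJJJJJJJ%%JJSJJSJJSJJS

Each term wraps the previous one in JJ on the left and JJS on the right.
From JJJJ%%JJSJJS, 2 further steps: JJJJ%%JJSJJS → JJJJJJ%%JJSJJSJJS → (answer).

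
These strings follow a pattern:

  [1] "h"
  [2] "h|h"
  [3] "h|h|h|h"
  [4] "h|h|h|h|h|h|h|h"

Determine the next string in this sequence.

h|h|h|h|h|h|h|h|h|h|h|h|h|h|h|h

Each string is two copies of the previous one joined by '|'.
So the next term is two copies of h|h|h|h|h|h|h|h with '|' between the halves.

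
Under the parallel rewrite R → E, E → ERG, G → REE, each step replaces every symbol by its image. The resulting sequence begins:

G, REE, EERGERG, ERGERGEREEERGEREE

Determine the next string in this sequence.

φ(ERGERGEREEERGEREE) expands symbol-by-symbol to ERG E REE ERG E REE ERG E ERG ERG ERG E REE ERG E ERG ERG; joining the 17 pieces gives the next term.

ERGEREEERGEREEERGEERGERGERGEREEERGEERGERG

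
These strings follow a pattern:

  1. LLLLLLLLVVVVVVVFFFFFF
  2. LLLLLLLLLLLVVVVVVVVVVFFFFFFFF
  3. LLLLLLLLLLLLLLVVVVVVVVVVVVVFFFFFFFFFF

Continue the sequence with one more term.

LLLLLLLLLLLLLLLLLVVVVVVVVVVVVVVVVFFFFFFFFFFFF

Term n consists of 3n-1 L's, followed by 3n-2 V's, followed by 2n F's, where the shown terms are n = 3, 4, 5.
Setting n = 6 gives 17, 16, 12 characters in each block.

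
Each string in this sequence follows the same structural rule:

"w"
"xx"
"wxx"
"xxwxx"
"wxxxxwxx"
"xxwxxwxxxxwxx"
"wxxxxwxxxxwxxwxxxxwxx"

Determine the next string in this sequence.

From term 3 onward, concatenate the second-to-last term with the last: w·xx = wxx, xx·wxx = xxwxx, …
Continuing: xxwxxwxxxxwxx · wxxxxwxxxxwxxwxxxxwxx gives term 8.

xxwxxwxxxxwxxwxxxxwxxxxwxxwxxxxwxx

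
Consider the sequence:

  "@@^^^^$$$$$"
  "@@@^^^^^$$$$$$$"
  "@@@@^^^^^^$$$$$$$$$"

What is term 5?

@@@@@@^^^^^^^^$$$$$$$$$$$$$

Term n consists of n @'s, followed by n+2 ^'s, followed by 2n+1 $'s, where the shown terms are n = 2, 3, 4.
For term 5, n = 6, so the run lengths are 6, 8, 13.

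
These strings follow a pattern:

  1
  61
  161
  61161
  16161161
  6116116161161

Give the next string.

161611616116116161161

This is a Fibonacci-style word recurrence s(k) = s(k−2)·s(k−1): e.g. 1·61 = 161.
The next term joins 16161161 and 6116116161161.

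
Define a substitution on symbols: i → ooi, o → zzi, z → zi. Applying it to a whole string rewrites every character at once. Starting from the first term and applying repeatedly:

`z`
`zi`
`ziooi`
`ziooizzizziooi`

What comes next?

ziooizzizziooiziziooiziziooizzizziooi

Replace each of the 14 characters of ziooizzizziooi in place — zi ooi zzi zzi ooi zi zi ooi zi zi ooi zzi zzi ooi — and concatenate.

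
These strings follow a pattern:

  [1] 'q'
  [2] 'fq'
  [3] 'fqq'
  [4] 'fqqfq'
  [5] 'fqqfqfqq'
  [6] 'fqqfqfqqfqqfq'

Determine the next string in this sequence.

fqqfqfqqfqqfqfqqfqfqq

Each term (from the third on) is the previous term followed by the one before it: term 3 = fq·q = fqq.
So term 7 is fqqfqfqqfqqfq·fqqfqfqq.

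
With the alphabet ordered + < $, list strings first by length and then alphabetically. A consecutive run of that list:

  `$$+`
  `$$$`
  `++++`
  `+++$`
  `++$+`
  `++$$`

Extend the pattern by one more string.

+$++

The successor of ++$$ increments the rightmost position that isn't already $ and resets every position after it to +.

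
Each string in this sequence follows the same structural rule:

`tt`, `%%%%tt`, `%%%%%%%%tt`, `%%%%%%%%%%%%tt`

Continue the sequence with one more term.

Every step adds %%%% at the front: s(k+1) = %%%%·s(k).
Applying this once more to %%%%%%%%%%%%tt:

%%%%%%%%%%%%%%%%tt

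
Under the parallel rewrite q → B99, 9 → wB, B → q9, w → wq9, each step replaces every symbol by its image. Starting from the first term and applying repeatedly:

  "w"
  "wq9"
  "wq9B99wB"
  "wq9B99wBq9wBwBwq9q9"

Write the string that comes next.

Applying the rule to each of the 19 symbols of wq9B99wBq9wBwBwq9q9 gives the pieces wq9 B99 wB q9 wB wB wq9 q9 B99 wB wq9 q9 wq9 q9 wq9 B99 wB B99 wB, which concatenate to the answer.

wq9B99wBq9wBwBwq9q9B99wBwq9q9wq9q9wq9B99wBB99wB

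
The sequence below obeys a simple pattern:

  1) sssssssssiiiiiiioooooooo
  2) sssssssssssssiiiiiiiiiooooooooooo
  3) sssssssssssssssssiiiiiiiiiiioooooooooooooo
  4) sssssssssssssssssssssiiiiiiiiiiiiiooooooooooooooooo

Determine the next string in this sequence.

The n-th term is 4n+1 s's then 2n+3 i's then 3n+2 o's, where the shown terms are n = 2, 3, 4, 5.
For the next term, n = 6, so the run lengths are 25, 15, 20.

sssssssssssssssssssssssssiiiiiiiiiiiiiiioooooooooooooooooooo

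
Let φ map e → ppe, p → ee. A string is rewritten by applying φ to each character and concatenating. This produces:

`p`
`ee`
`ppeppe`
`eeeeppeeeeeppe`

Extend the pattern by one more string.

ppeppeppeppeeeeeppeppeppeppeppeeeeeppe

Applying the rule to each of the 14 symbols of eeeeppeeeeeppe gives the pieces ppe ppe ppe ppe ee ee ppe ppe ppe ppe ppe ee ee ppe, which concatenate to the answer.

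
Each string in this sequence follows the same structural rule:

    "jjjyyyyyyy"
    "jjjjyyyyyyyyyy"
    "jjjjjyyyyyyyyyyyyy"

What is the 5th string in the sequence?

jjjjjjjyyyyyyyyyyyyyyyyyyy

Reading off run lengths: j runs 3, 4, 5; y runs 7, 10, 13 — each is linear in n, where the shown terms are n = 2, 3, 4.
For term 5, n = 6, so the run lengths are 7, 19.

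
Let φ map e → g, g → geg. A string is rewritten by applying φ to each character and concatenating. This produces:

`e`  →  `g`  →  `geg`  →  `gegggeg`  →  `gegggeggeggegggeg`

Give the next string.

gegggeggeggegggeggegggeggegggeggeggegggeg

Applying the rule to each of the 17 symbols of gegggeggeggegggeg gives the pieces geg g geg geg geg g geg geg g geg geg g geg geg geg g geg, which concatenate to the answer.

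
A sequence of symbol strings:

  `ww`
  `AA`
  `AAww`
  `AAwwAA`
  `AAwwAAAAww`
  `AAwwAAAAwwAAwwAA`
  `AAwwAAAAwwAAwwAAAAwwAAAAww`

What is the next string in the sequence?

AAwwAAAAwwAAwwAAAAwwAAAAwwAAwwAAAAwwAAwwAA

Each term (from the third on) is the previous term followed by the one before it: term 3 = AA·ww = AAww.
Continuing: AAwwAAAAwwAAwwAAAAwwAAAAww · AAwwAAAAwwAAwwAA gives term 8.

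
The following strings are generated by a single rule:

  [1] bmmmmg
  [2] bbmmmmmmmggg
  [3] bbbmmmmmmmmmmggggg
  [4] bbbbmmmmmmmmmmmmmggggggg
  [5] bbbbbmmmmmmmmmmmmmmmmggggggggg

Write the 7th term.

bbbbbbbmmmmmmmmmmmmmmmmmmmmmmggggggggggggg

Reading off run lengths: b runs 1, 2, 3, 4, 5; m runs 4, 7, 10, 13, 16; g runs 1, 3, 5, 7, 9 — each is linear in n (n = 1, 2, …).
For term 7, n = 7, so the run lengths are 7, 22, 13.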